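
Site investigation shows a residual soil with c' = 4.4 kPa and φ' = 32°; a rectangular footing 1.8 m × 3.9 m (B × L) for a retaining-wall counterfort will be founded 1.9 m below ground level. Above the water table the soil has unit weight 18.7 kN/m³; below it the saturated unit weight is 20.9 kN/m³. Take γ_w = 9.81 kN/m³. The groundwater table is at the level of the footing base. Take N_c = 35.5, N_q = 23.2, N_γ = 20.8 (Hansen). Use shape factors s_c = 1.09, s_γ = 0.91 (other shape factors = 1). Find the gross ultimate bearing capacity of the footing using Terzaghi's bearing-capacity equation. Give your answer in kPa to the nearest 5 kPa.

q_ult ≈ 1185 kPa

Overburden at base level: q = 18.7 × 1.9 = 35.53 kPa.
Below the base the soil is submerged, so the ½γBN_γ term uses γ' = 20.9 − 9.81 = 11.09 kN/m³.
Cohesion term c·N_c·s_c = 4.4 × 35.5 × 1.09 = 170.26 kPa; surcharge term q·N_q = 35.53 × 23.2 = 824.3 kPa; self-weight term 0.5·γ·B·N_γ·s_γ = 0.5 × 11.09 × 1.8 × 20.8 × 0.91 = 188.92 kPa.
q_ult = 170.26 + 824.3 + 188.92 = 1183.5 kPa.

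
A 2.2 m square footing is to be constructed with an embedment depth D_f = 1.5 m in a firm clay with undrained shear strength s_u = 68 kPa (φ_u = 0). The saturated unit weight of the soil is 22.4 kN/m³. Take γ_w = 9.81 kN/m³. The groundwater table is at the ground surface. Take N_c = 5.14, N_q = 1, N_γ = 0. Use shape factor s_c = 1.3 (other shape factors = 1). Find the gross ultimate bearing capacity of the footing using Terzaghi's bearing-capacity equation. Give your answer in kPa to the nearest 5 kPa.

q_ult ≈ 475 kPa

Water table at ground surface, so effective unit weight γ' = 22.4 − 9.81 = 12.59 kN/m³ is used throughout; overburden q = 12.59 × 1.5 = 18.885 kPa.
Cohesion term c·N_c·s_c = 68 × 5.14 × 1.3 = 454.38 kPa; surcharge term q·N_q = 18.885 × 1 = 18.885 kPa.
q_ult = 454.38 + 18.885 = 473.26 kPa.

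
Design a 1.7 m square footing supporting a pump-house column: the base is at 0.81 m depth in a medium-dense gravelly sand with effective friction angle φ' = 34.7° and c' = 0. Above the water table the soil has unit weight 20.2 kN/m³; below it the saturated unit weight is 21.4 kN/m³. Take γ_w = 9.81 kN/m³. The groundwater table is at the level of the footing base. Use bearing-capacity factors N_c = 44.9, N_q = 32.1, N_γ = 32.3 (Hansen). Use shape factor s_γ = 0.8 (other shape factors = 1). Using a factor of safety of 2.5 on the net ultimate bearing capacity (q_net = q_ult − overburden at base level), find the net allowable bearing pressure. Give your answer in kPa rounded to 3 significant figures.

q_all(net) ≈ 305 kPa

q = γ·D_f = 20.2 × 0.81 = 16.362 kPa.
For the ½γBN_γ term take γ' = 21.4 − 9.81 = 11.59 kN/m³ (soil below base is submerged).
q·N_q = 16.362 × 32.1 = 525.22 kPa
0.5·γ·B·N_γ·s_γ = 0.5 × 11.59 × 1.7 × 32.3 × 0.8 = 254.56 kPa
q_ult = 525.22 + 254.56 = 779.78 kPa.
q_net = 779.78 − 16.362 = 763.42 kPa.
q_all(net) = 763.42 / 2.5 = 305.37 kPa.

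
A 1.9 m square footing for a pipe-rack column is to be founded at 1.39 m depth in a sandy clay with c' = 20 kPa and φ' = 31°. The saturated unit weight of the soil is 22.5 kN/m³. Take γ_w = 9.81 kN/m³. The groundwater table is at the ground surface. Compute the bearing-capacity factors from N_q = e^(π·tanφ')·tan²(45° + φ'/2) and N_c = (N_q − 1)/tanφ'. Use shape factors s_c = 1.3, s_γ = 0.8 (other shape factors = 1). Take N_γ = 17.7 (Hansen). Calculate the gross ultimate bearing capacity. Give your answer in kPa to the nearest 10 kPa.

tan31° = 0.6009, so N_q = e^(π×0.6009)·tan²(60.5°) = 6.604 × 3.124 = 20.63.
N_c = (20.63 − 1)/tan31° = 32.67.
Water table at ground surface, so effective unit weight γ' = 22.5 − 9.81 = 12.69 kN/m³ is used throughout; overburden q = 12.69 × 1.39 = 17.639 kPa; the same γ' applies in the ½γBN_γ term.
Cohesion term c·N_c·s_c = 20 × 32.671 × 1.3 = 849.45 kPa; surcharge term q·N_q = 17.639 × 20.631 = 363.91 kPa; self-weight term 0.5·γ·B·N_γ·s_γ = 0.5 × 12.69 × 1.9 × 17.7 × 0.8 = 170.71 kPa.
q_ult = 849.45 + 363.91 + 170.71 = 1384.1 kPa.

q_ult ≈ 1380 kPa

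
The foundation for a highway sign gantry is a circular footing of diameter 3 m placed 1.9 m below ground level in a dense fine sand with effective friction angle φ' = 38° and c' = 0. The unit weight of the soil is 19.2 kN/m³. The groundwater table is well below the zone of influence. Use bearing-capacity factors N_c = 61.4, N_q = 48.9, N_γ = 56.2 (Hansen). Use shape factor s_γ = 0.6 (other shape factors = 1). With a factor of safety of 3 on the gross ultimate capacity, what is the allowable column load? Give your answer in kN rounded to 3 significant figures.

Overburden at base level: q = 19.2 × 1.9 = 36.48 kPa.
Surcharge term q·N_q = 36.48 × 48.9 = 1783.9 kPa; self-weight term 0.5·γ·B·N_γ·s_γ = 0.5 × 19.2 × 3 × 56.2 × 0.6 = 971.14 kPa.
q_ult = 1783.9 + 971.14 = 2755 kPa.
Gross allowable pressure q_all = 2755 / 3 = 918.34 kPa.
Footing area = 7.0686 m², so allowable column load = 918.34 × 7.0686 = 6491.3 kN.

P_all ≈ 6490 kN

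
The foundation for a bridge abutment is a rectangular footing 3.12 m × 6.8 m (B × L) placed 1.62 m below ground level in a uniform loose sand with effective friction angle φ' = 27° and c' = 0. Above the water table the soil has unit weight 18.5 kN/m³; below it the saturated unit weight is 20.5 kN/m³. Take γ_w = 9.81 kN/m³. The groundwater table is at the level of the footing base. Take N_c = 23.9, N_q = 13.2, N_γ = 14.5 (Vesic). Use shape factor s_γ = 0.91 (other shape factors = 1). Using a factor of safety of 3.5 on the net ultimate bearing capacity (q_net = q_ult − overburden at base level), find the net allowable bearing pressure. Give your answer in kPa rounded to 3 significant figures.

q_all(net) ≈ 167 kPa

Overburden at base level: q = 18.5 × 1.62 = 29.97 kPa.
Below the base the soil is submerged, so the ½γBN_γ term uses γ' = 20.5 − 9.81 = 10.69 kN/m³.
Surcharge term q·N_q = 29.97 × 13.2 = 395.6 kPa; self-weight term 0.5·γ·B·N_γ·s_γ = 0.5 × 10.69 × 3.12 × 14.5 × 0.91 = 220.05 kPa.
q_ult = 395.6 + 220.05 = 615.65 kPa.
q_net = 615.65 − 29.97 = 585.68 kPa.
q_all(net) = 585.68 / 3.5 = 167.34 kPa.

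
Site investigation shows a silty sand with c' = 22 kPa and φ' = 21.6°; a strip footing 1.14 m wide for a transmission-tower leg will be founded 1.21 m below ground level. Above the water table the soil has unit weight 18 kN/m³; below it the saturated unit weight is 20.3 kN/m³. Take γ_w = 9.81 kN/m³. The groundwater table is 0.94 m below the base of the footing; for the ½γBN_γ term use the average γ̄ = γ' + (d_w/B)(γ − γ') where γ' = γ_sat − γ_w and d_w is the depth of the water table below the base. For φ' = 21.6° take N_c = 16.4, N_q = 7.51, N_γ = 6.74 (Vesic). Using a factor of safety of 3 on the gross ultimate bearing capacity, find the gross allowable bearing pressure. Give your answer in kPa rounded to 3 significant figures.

Effective surcharge at the founding depth q = γ·D_f = 18 × 1.21 = 21.78 kPa.
With d_w = 0.94 m < B, γ̄ = 10.49 + (0.94/1.14) × (18 − 10.49) = 16.682 kN/m³.
q_ult = c·N_c + q·N_q + 0.5·γ·B·N_γ
     = 22 × 16.4 + 21.78 × 7.51 + 0.5 × 16.682 × 1.14 × 6.74
     = 360.8 + 163.57 + 64.091 = 588.46 kPa.
q_all = 588.46 / 3 = 196.15 kPa.

q_all ≈ 196 kPa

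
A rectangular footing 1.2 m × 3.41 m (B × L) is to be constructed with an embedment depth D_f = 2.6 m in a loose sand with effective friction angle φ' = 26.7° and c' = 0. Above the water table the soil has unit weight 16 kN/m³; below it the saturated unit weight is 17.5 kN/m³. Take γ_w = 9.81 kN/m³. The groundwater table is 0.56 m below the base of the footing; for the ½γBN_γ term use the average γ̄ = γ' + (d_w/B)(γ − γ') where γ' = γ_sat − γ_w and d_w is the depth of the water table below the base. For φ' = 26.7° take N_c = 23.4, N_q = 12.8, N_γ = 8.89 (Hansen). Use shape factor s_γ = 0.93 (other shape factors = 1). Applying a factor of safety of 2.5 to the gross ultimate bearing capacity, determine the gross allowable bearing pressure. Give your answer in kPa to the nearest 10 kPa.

Overburden at base level: q = 16 × 2.6 = 41.6 kPa.
The water table is 0.56 m below the base (< B = 1.2 m), so the ½γBN_γ term uses γ̄ = γ' + (d_w/B)(γ − γ') = 7.69 + (0.56/1.2)(16 − 7.69) = 11.568 kN/m³.
Surcharge term q·N_q = 41.6 × 12.8 = 532.48 kPa; self-weight term 0.5·γ·B·N_γ·s_γ = 0.5 × 11.568 × 1.2 × 8.89 × 0.93 = 57.384 kPa.
q_ult = 532.48 + 57.384 = 589.86 kPa.
q_all = q_ult / FS = 589.86 / 2.5 = 235.95 kPa.

q_all ≈ 240 kPa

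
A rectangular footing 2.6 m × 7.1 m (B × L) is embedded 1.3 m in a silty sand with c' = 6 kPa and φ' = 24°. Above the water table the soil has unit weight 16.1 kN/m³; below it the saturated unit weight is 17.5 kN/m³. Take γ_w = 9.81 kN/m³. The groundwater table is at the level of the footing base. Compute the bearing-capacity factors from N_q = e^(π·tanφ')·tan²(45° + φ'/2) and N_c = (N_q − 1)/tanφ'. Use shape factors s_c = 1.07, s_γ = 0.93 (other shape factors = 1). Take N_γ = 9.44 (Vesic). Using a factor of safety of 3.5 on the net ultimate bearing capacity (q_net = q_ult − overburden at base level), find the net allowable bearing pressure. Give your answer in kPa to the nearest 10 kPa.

q_all(net) ≈ 110 kPa

N_q = e^(π·tan24°)·tan²(57°) = 9.6; N_c = (N_q − 1)/tanφ' = 19.32.
q = γ·D_f = 16.1 × 1.3 = 20.93 kPa.
For the ½γBN_γ term take γ' = 17.5 − 9.81 = 7.69 kN/m³ (soil below base is submerged).
c·N_c·s_c = 6 × 19.324 × 1.07 = 124.06 kPa
q·N_q = 20.93 × 9.6034 = 201 kPa
0.5·γ·B·N_γ·s_γ = 0.5 × 7.69 × 2.6 × 9.44 × 0.93 = 87.766 kPa
q_ult = 124.06 + 201 + 87.766 = 412.82 kPa.
q_net = 412.82 − 20.93 = 391.89 kPa.
q_all(net) = 391.89 / 3.5 = 111.97 kPa.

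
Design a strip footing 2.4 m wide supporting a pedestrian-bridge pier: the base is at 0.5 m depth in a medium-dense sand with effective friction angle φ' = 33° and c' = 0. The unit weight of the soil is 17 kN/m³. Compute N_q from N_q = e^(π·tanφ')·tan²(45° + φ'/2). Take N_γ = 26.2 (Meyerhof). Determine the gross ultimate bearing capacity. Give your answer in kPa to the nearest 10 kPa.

q_ult ≈ 760 kPa

tan33° = 0.6494, so N_q = e^(π×0.6494)·tan²(61.5°) = 7.692 × 3.392 = 26.09.
q = γ·D_f = 17 × 0.5 = 8.5 kPa.
q·N_q = 8.5 × 26.092 = 221.78 kPa
0.5·γ·B·N_γ = 0.5 × 17 × 2.4 × 26.2 = 534.48 kPa
q_ult = 221.78 + 534.48 = 756.26 kPa.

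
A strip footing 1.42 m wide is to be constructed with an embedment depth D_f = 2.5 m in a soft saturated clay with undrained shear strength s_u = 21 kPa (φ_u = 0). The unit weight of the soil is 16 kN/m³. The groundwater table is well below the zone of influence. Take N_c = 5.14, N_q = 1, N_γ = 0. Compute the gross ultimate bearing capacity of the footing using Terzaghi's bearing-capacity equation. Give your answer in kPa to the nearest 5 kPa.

q_ult ≈ 150 kPa

Effective surcharge at the founding depth q = γ·D_f = 16 × 2.5 = 40 kPa.
q_ult = c·N_c + q·N_q
     = 21 × 5.14 + 40 × 1
     = 107.94 + 40 = 147.94 kPa.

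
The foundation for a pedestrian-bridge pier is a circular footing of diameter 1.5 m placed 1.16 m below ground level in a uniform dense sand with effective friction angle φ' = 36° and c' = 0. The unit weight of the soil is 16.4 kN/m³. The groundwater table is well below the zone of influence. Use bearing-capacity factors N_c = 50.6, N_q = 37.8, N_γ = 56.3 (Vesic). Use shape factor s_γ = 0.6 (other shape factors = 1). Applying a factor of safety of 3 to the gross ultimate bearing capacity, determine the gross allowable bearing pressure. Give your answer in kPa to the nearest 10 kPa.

Effective surcharge at the founding depth q = γ·D_f = 16.4 × 1.16 = 19.024 kPa.
q_ult = q·N_q + 0.5·γ·B·N_γ·s_γ
     = 19.024 × 37.8 + 0.5 × 16.4 × 1.5 × 56.3 × 0.6
     = 719.11 + 415.49 = 1134.6 kPa.
q_all = q_ult / FS = 1134.6 / 3 = 378.2 kPa.

q_all ≈ 380 kPa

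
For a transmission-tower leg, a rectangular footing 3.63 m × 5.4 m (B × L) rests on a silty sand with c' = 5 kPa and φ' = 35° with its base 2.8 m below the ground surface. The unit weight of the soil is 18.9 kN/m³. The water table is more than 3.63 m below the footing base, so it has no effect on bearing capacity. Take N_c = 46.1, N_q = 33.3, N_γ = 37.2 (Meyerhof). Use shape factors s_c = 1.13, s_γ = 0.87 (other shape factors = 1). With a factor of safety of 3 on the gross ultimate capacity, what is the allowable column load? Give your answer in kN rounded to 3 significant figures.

Effective surcharge at the founding depth q = γ·D_f = 18.9 × 2.8 = 52.92 kPa.
q_ult = c·N_c·s_c + q·N_q + 0.5·γ·B·N_γ·s_γ
     = 5 × 46.1 × 1.13 + 52.92 × 33.3 + 0.5 × 18.9 × 3.63 × 37.2 × 0.87
     = 260.46 + 1762.2 + 1110.2 = 3132.9 kPa.
Gross allowable pressure q_all = 3132.9 / 3 = 1044.3 kPa.
Footing area = 19.602 m², so allowable column load = 1044.3 × 19.602 = 20470 kN.

P_all ≈ 20500 kN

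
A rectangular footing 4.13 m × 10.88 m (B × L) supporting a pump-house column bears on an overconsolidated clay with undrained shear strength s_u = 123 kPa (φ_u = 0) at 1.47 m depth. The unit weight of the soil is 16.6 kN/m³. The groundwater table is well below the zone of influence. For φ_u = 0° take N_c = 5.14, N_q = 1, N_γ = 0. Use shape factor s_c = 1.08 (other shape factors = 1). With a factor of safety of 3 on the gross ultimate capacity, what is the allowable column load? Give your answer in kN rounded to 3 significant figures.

Effective surcharge at the founding depth q = γ·D_f = 16.6 × 1.47 = 24.402 kPa.
q_ult = c·N_c·s_c + q·N_q
     = 123 × 5.14 × 1.08 + 24.402 × 1
     = 682.8 + 24.402 = 707.2 kPa.
Gross allowable pressure q_all = 707.2 / 3 = 235.73 kPa.
Footing area = 44.9344 m², so allowable column load = 235.73 × 44.9344 = 10593 kN.

P_all ≈ 10600 kN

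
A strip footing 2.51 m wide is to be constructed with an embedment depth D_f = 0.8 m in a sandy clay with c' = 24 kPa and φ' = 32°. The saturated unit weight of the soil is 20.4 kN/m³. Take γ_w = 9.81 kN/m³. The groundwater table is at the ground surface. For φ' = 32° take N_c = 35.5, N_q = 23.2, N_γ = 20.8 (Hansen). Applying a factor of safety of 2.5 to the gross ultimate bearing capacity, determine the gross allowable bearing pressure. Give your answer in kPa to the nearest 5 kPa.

Water table at ground surface, so effective unit weight γ' = 20.4 − 9.81 = 10.59 kN/m³ is used throughout; overburden q = 10.59 × 0.8 = 8.472 kPa; the same γ' applies in the ½γBN_γ term.
Cohesion term c·N_c = 24 × 35.5 = 852 kPa; surcharge term q·N_q = 8.472 × 23.2 = 196.55 kPa; self-weight term 0.5·γ·B·N_γ = 0.5 × 10.59 × 2.51 × 20.8 = 276.44 kPa.
q_ult = 852 + 196.55 + 276.44 = 1325 kPa.
q_all = q_ult / FS = 1325 / 2.5 = 530 kPa.

q_all ≈ 530 kPa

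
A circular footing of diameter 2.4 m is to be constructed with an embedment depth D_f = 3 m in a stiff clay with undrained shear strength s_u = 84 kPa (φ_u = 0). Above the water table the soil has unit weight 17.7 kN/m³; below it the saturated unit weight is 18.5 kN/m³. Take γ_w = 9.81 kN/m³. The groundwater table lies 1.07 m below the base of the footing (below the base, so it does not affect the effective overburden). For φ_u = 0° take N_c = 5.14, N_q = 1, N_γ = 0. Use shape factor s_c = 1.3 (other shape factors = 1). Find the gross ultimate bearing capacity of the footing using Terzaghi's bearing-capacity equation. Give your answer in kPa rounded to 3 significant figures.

Overburden at base level: q = 17.7 × 3 = 53.1 kPa.
Cohesion term c·N_c·s_c = 84 × 5.14 × 1.3 = 561.29 kPa; surcharge term q·N_q = 53.1 × 1 = 53.1 kPa.
q_ult = 561.29 + 53.1 = 614.39 kPa.

q_ult ≈ 614 kPa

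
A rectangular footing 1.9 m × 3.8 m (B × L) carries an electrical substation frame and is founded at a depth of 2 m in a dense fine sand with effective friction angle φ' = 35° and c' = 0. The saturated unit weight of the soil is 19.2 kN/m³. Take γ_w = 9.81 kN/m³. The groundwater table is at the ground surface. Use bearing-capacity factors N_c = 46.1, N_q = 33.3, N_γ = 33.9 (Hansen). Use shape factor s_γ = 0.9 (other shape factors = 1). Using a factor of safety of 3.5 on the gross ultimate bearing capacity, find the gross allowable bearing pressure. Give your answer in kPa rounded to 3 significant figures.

With the water table at the surface the whole profile is submerged: γ' = 19.2 − 9.81 = 9.39 kN/m³, so q = γ'·D_f = 18.78 kPa; the same γ' applies in the ½γBN_γ term.
q_ult = q·N_q + 0.5·γ·B·N_γ·s_γ
     = 18.78 × 33.3 + 0.5 × 9.39 × 1.9 × 33.9 × 0.9
     = 625.37 + 272.16 = 897.54 kPa.
q_all = 897.54 / 3.5 = 256.44 kPa.

q_all ≈ 256 kPa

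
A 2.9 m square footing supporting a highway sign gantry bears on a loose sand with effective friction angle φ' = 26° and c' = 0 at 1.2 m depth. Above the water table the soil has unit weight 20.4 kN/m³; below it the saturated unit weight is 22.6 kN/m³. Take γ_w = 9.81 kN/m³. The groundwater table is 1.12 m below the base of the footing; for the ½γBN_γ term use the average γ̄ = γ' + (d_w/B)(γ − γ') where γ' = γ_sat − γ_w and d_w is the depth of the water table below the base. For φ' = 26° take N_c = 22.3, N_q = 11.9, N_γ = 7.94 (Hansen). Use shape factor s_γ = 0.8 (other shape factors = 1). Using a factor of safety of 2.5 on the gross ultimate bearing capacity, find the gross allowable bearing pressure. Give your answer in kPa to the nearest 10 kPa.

q_all ≈ 170 kPa

Effective surcharge at the founding depth q = γ·D_f = 20.4 × 1.2 = 24.48 kPa.
With d_w = 1.12 m < B, γ̄ = 12.79 + (1.12/2.9) × (20.4 − 12.79) = 15.729 kN/m³.
q_ult = q·N_q + 0.5·γ·B·N_γ·s_γ
     = 24.48 × 11.9 + 0.5 × 15.729 × 2.9 × 7.94 × 0.8
     = 291.31 + 144.87 = 436.18 kPa.
q_all = 436.18 / 2.5 = 174.47 kPa.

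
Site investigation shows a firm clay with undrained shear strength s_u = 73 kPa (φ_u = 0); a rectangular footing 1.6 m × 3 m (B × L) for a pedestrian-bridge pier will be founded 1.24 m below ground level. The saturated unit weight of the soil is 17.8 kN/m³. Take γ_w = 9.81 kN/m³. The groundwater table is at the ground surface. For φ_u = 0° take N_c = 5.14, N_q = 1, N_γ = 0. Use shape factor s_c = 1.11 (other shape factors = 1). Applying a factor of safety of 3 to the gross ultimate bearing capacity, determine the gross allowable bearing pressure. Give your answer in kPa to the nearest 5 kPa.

q_all ≈ 140 kPa

γ' = 17.8 − 9.81 = 7.99 kN/m³ (submerged throughout). q = 7.99 × 1.24 = 9.9076 kPa.
c·N_c·s_c = 73 × 5.14 × 1.11 = 416.49 kPa
q·N_q = 9.9076 × 1 = 9.9076 kPa
q_ult = 416.49 + 9.9076 = 426.4 kPa.
q_all = q_ult / FS = 426.4 / 3 = 142.13 kPa.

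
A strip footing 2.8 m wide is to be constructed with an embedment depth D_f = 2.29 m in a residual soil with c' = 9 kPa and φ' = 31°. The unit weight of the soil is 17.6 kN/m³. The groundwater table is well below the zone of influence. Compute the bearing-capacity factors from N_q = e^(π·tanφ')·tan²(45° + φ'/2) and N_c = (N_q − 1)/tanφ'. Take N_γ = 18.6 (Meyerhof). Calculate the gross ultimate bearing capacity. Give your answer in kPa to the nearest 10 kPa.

tan31° = 0.6009, so N_q = e^(π×0.6009)·tan²(60.5°) = 6.604 × 3.124 = 20.63.
N_c = (20.63 − 1)/tan31° = 32.67.
q = γ·D_f = 17.6 × 2.29 = 40.304 kPa.
c·N_c = 9 × 32.671 = 294.04 kPa
q·N_q = 40.304 × 20.631 = 831.5 kPa
0.5·γ·B·N_γ = 0.5 × 17.6 × 2.8 × 18.6 = 458.3 kPa
q_ult = 294.04 + 831.5 + 458.3 = 1583.8 kPa.

q_ult ≈ 1580 kPa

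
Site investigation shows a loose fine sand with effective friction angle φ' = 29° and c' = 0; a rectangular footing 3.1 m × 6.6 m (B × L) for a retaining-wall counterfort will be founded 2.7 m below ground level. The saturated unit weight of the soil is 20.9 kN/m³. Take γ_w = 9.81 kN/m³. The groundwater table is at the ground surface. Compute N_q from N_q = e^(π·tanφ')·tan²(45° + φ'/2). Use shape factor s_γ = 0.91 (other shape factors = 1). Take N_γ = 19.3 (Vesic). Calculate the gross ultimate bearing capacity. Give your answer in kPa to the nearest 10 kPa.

q_ult ≈ 790 kPa

tan29° = 0.5543, so N_q = e^(π×0.5543)·tan²(59.5°) = 5.705 × 2.882 = 16.44.
γ' = 20.9 − 9.81 = 11.09 kN/m³ (submerged throughout). q = 11.09 × 2.7 = 29.943 kPa; the same γ' applies in the ½γBN_γ term.
q·N_q = 29.943 × 16.443 = 492.36 kPa
0.5·γ·B·N_γ·s_γ = 0.5 × 11.09 × 3.1 × 19.3 × 0.91 = 301.9 kPa
q_ult = 492.36 + 301.9 = 794.26 kPa.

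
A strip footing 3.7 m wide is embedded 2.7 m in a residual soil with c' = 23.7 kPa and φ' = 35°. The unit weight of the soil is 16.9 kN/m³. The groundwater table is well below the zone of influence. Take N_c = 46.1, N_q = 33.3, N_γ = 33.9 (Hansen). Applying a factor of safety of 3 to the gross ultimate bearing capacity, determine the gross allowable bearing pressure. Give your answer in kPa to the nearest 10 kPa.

Overburden at base level: q = 16.9 × 2.7 = 45.63 kPa.
Cohesion term c·N_c = 23.7 × 46.1 = 1092.6 kPa; surcharge term q·N_q = 45.63 × 33.3 = 1519.5 kPa; self-weight term 0.5·γ·B·N_γ = 0.5 × 16.9 × 3.7 × 33.9 = 1059.9 kPa.
q_ult = 1092.6 + 1519.5 + 1059.9 = 3671.9 kPa.
q_all = q_ult / FS = 3671.9 / 3 = 1224 kPa.

q_all ≈ 1220 kPa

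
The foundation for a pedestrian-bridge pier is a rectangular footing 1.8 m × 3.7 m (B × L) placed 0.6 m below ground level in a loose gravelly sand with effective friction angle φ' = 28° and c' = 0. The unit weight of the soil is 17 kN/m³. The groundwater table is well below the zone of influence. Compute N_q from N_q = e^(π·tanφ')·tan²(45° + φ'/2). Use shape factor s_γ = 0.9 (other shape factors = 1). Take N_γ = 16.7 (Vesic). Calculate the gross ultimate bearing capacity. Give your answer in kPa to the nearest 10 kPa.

q_ult ≈ 380 kPa

tan28° = 0.5317, so N_q = e^(π×0.5317)·tan²(59°) = 5.314 × 2.77 = 14.72.
q = γ·D_f = 17 × 0.6 = 10.2 kPa.
q·N_q = 10.2 × 14.72 = 150.14 kPa
0.5·γ·B·N_γ·s_γ = 0.5 × 17 × 1.8 × 16.7 × 0.9 = 229.96 kPa
q_ult = 150.14 + 229.96 = 380.1 kPa.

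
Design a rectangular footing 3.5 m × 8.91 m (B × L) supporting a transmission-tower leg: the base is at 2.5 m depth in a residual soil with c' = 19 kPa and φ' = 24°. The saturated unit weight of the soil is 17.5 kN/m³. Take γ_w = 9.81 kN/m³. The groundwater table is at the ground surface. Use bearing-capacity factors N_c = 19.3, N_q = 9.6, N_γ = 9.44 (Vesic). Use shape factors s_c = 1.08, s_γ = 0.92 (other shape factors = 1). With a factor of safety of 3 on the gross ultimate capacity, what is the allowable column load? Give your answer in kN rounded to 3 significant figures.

P_all ≈ 7250 kN

Water table at ground surface, so effective unit weight γ' = 17.5 − 9.81 = 7.69 kN/m³ is used throughout; overburden q = 7.69 × 2.5 = 19.225 kPa; the same γ' applies in the ½γBN_γ term.
Cohesion term c·N_c·s_c = 19 × 19.3 × 1.08 = 396.04 kPa; surcharge term q·N_q = 19.225 × 9.6 = 184.56 kPa; self-weight term 0.5·γ·B·N_γ·s_γ = 0.5 × 7.69 × 3.5 × 9.44 × 0.92 = 116.88 kPa.
q_ult = 396.04 + 184.56 + 116.88 = 697.47 kPa.
Gross allowable pressure q_all = 697.47 / 3 = 232.49 kPa.
Footing area = 31.185 m², so allowable column load = 232.49 × 31.185 = 7250.2 kN.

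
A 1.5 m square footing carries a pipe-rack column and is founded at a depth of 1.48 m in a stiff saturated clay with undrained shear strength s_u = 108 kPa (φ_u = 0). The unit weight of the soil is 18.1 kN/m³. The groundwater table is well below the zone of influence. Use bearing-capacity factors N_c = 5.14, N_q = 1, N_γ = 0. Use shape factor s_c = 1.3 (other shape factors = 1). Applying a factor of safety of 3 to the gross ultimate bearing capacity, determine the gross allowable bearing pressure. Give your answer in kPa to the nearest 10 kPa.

q_all ≈ 250 kPa

Effective surcharge at the founding depth q = γ·D_f = 18.1 × 1.48 = 26.788 kPa.
q_ult = c·N_c·s_c + q·N_q
     = 108 × 5.14 × 1.3 + 26.788 × 1
     = 721.66 + 26.788 = 748.44 kPa.
q_all = q_ult / FS = 748.44 / 3 = 249.48 kPa.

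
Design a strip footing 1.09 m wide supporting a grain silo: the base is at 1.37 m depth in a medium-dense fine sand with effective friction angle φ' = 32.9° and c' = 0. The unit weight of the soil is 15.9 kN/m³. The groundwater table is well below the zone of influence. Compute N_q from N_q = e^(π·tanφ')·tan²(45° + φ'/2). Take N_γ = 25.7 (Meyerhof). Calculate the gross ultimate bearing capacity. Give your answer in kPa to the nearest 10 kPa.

q_ult ≈ 780 kPa

tan32.9° = 0.6469, so N_q = e^(π×0.6469)·tan²(61.45°) = 7.632 × 3.378 = 25.78.
Effective surcharge at the founding depth q = γ·D_f = 15.9 × 1.37 = 21.783 kPa.
q_ult = q·N_q + 0.5·γ·B·N_γ
     = 21.783 × 25.782 + 0.5 × 15.9 × 1.09 × 25.7
     = 561.61 + 222.7 = 784.32 kPa.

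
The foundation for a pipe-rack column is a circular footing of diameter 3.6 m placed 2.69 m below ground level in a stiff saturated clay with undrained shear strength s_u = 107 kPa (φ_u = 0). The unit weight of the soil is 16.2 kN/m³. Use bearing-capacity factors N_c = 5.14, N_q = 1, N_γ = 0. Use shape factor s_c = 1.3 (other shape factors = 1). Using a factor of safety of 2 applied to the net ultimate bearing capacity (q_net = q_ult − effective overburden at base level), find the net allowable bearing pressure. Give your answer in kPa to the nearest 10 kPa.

Effective surcharge at the founding depth q = γ·D_f = 16.2 × 2.69 = 43.578 kPa.
q_ult = c·N_c·s_c + q·N_q
     = 107 × 5.14 × 1.3 + 43.578 × 1
     = 714.97 + 43.578 = 758.55 kPa.
Net ultimate: q_net = 758.55 − 43.578 = 714.97 kPa.
q_all(net) = 714.97 / 2 = 357.49 kPa.

q_all(net) ≈ 360 kPa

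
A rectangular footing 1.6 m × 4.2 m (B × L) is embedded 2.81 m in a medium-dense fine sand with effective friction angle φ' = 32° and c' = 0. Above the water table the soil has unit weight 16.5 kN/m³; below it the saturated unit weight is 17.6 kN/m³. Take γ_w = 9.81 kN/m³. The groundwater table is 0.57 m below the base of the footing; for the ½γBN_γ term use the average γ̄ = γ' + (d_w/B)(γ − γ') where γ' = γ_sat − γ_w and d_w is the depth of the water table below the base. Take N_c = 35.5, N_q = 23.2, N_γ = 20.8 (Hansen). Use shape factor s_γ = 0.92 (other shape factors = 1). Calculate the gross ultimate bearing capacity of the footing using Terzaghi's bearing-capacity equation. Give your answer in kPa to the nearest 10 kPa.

q_ult ≈ 1240 kPa

Overburden at base level: q = 16.5 × 2.81 = 46.365 kPa.
The water table is 0.57 m below the base (< B = 1.6 m), so the ½γBN_γ term uses γ̄ = γ' + (d_w/B)(γ − γ') = 7.79 + (0.57/1.6)(16.5 − 7.79) = 10.893 kN/m³.
Surcharge term q·N_q = 46.365 × 23.2 = 1075.7 kPa; self-weight term 0.5·γ·B·N_γ·s_γ = 0.5 × 10.893 × 1.6 × 20.8 × 0.92 = 166.76 kPa.
q_ult = 1075.7 + 166.76 = 1242.4 kPa.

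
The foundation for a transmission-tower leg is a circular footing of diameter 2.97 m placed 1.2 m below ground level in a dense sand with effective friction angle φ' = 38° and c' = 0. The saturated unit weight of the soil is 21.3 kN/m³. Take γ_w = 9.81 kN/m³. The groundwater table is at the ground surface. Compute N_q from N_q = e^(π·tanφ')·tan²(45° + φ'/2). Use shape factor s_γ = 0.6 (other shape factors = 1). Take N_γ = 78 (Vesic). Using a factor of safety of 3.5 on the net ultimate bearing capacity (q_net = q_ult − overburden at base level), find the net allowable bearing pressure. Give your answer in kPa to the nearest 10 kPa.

q_all(net) ≈ 420 kPa

N_q = e^(π·tan38°)·tan²(64°) = 48.93.
Water table at ground surface, so effective unit weight γ' = 21.3 − 9.81 = 11.49 kN/m³ is used throughout; overburden q = 11.49 × 1.2 = 13.788 kPa; the same γ' applies in the ½γBN_γ term.
Surcharge term q·N_q = 13.788 × 48.933 = 674.69 kPa; self-weight term 0.5·γ·B·N_γ·s_γ = 0.5 × 11.49 × 2.97 × 78 × 0.6 = 798.53 kPa.
q_ult = 674.69 + 798.53 = 1473.2 kPa.
q_net = 1473.2 − 13.788 = 1459.4 kPa.
q_all(net) = 1459.4 / 3.5 = 416.98 kPa.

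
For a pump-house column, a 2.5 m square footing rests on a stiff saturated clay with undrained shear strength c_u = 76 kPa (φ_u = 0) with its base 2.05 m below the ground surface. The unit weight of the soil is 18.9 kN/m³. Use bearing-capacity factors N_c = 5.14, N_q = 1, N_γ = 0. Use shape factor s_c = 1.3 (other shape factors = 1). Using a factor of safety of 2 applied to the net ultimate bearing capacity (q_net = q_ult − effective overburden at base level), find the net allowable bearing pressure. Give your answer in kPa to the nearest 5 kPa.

q_all(net) ≈ 255 kPa

Effective surcharge at the founding depth q = γ·D_f = 18.9 × 2.05 = 38.745 kPa.
q_ult = c·N_c·s_c + q·N_q
     = 76 × 5.14 × 1.3 + 38.745 × 1
     = 507.83 + 38.745 = 546.58 kPa.
Net ultimate: q_net = 546.58 − 38.745 = 507.83 kPa.
q_all(net) = 507.83 / 2 = 253.92 kPa.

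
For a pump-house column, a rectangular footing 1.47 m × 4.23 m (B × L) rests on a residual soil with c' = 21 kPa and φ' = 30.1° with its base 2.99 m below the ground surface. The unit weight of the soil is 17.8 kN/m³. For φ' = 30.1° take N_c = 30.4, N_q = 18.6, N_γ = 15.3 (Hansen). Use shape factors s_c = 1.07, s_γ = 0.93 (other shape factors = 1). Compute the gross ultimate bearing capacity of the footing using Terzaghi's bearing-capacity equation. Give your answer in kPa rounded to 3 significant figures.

q = γ·D_f = 17.8 × 2.99 = 53.222 kPa.
c·N_c·s_c = 21 × 30.4 × 1.07 = 683.09 kPa
q·N_q = 53.222 × 18.6 = 989.93 kPa
0.5·γ·B·N_γ·s_γ = 0.5 × 17.8 × 1.47 × 15.3 × 0.93 = 186.16 kPa
q_ult = 683.09 + 989.93 + 186.16 = 1859.2 kPa.

q_ult ≈ 1860 kPa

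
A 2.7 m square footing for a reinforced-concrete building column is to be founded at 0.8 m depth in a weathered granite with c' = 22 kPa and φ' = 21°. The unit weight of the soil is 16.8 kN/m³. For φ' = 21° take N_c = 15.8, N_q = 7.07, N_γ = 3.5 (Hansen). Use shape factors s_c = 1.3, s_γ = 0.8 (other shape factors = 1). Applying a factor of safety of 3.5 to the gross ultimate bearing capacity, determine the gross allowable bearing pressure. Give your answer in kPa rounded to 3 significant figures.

q_all ≈ 174 kPa

q = γ·D_f = 16.8 × 0.8 = 13.44 kPa.
c·N_c·s_c = 22 × 15.8 × 1.3 = 451.88 kPa
q·N_q = 13.44 × 7.07 = 95.021 kPa
0.5·γ·B·N_γ·s_γ = 0.5 × 16.8 × 2.7 × 3.5 × 0.8 = 63.504 kPa
q_ult = 451.88 + 95.021 + 63.504 = 610.4 kPa.
q_all = q_ult / FS = 610.4 / 3.5 = 174.4 kPa.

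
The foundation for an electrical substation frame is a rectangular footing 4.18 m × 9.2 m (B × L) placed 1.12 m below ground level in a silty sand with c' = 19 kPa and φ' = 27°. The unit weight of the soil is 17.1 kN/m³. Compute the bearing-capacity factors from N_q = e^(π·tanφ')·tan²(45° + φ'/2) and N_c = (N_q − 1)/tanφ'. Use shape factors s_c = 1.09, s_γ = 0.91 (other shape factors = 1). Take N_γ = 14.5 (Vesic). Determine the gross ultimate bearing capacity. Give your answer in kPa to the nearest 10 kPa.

tan27° = 0.5095, so N_q = e^(π×0.5095)·tan²(58.5°) = 4.957 × 2.663 = 13.2.
N_c = (13.2 − 1)/tan27° = 23.94.
q = γ·D_f = 17.1 × 1.12 = 19.152 kPa.
c·N_c·s_c = 19 × 23.942 × 1.09 = 495.84 kPa
q·N_q = 19.152 × 13.199 = 252.79 kPa
0.5·γ·B·N_γ·s_γ = 0.5 × 17.1 × 4.18 × 14.5 × 0.91 = 471.58 kPa
q_ult = 495.84 + 252.79 + 471.58 = 1220.2 kPa.

q_ult ≈ 1220 kPa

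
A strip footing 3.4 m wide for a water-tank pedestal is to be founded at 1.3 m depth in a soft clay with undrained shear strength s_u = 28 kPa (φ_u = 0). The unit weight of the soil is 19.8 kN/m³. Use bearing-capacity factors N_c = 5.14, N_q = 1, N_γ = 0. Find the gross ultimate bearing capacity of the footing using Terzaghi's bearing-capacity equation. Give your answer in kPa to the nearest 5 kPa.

Overburden at base level: q = 19.8 × 1.3 = 25.74 kPa.
Cohesion term c·N_c = 28 × 5.14 = 143.92 kPa; surcharge term q·N_q = 25.74 × 1 = 25.74 kPa.
q_ult = 143.92 + 25.74 = 169.66 kPa.

q_ult ≈ 170 kPa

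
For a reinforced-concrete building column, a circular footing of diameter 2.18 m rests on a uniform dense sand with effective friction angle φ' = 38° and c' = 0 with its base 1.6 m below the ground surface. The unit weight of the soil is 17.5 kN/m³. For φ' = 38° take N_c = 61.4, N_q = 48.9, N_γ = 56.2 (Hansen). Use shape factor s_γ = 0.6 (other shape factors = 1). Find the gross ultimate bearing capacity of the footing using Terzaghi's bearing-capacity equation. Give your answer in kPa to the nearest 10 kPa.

q = γ·D_f = 17.5 × 1.6 = 28 kPa.
q·N_q = 28 × 48.9 = 1369.2 kPa
0.5·γ·B·N_γ·s_γ = 0.5 × 17.5 × 2.18 × 56.2 × 0.6 = 643.21 kPa
q_ult = 1369.2 + 643.21 = 2012.4 kPa.

q_ult ≈ 2010 kPa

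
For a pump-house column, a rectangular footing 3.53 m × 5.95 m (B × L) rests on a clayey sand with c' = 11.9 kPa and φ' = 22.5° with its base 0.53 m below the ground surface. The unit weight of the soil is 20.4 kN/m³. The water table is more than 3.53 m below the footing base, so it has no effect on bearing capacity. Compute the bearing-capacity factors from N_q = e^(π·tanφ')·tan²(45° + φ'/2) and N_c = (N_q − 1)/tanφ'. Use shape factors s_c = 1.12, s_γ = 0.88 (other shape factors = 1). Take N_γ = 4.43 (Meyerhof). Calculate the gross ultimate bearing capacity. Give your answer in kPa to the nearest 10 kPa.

q_ult ≈ 460 kPa

tan22.5° = 0.4142, so N_q = e^(π×0.4142)·tan²(56.25°) = 3.674 × 2.24 = 8.23.
N_c = (8.23 − 1)/tan22.5° = 17.45.
Overburden at base level: q = 20.4 × 0.53 = 10.812 kPa.
Cohesion term c·N_c·s_c = 11.9 × 17.453 × 1.12 = 232.61 kPa; surcharge term q·N_q = 10.812 × 8.2292 = 88.974 kPa; self-weight term 0.5·γ·B·N_γ·s_γ = 0.5 × 20.4 × 3.53 × 4.43 × 0.88 = 140.37 kPa.
q_ult = 232.61 + 88.974 + 140.37 = 461.95 kPa.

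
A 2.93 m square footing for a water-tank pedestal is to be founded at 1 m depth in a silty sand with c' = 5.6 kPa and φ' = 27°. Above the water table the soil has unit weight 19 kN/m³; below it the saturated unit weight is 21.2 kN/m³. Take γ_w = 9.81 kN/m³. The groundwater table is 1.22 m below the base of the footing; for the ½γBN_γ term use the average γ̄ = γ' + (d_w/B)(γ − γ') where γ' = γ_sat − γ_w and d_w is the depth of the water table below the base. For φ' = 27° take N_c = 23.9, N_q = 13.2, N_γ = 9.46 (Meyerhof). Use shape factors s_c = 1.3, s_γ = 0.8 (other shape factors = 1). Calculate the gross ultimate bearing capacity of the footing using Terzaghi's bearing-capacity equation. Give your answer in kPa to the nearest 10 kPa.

Effective surcharge at the founding depth q = γ·D_f = 19 × 1 = 19 kPa.
With d_w = 1.22 m < B, γ̄ = 11.39 + (1.22/2.93) × (19 − 11.39) = 14.559 kN/m³.
q_ult = c·N_c·s_c + q·N_q + 0.5·γ·B·N_γ·s_γ
     = 5.6 × 23.9 × 1.3 + 19 × 13.2 + 0.5 × 14.559 × 2.93 × 9.46 × 0.8
     = 173.99 + 250.8 + 161.41 = 586.21 kPa.

q_ult ≈ 590 kPa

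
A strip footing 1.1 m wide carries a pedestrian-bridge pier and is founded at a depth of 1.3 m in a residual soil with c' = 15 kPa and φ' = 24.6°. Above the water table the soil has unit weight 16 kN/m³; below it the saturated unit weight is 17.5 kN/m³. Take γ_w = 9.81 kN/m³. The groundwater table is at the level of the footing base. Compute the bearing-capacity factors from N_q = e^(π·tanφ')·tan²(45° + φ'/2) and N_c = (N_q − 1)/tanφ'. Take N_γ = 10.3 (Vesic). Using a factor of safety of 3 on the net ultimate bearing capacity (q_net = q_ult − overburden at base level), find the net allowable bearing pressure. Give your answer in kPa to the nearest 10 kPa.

N_q = e^(π·tan24.6°)·tan²(57.3°) = 10.22; N_c = (N_q − 1)/tanφ' = 20.15.
Overburden at base level: q = 16 × 1.3 = 20.8 kPa.
Below the base the soil is submerged, so the ½γBN_γ term uses γ' = 17.5 − 9.81 = 7.69 kN/m³.
Cohesion term c·N_c = 15 × 20.146 = 302.19 kPa; surcharge term q·N_q = 20.8 × 10.224 = 212.65 kPa; self-weight term 0.5·γ·B·N_γ = 0.5 × 7.69 × 1.1 × 10.3 = 43.564 kPa.
q_ult = 302.19 + 212.65 + 43.564 = 558.41 kPa.
q_net = 558.41 − 20.8 = 537.61 kPa.
q_all(net) = 537.61 / 3 = 179.2 kPa.

q_all(net) ≈ 180 kPa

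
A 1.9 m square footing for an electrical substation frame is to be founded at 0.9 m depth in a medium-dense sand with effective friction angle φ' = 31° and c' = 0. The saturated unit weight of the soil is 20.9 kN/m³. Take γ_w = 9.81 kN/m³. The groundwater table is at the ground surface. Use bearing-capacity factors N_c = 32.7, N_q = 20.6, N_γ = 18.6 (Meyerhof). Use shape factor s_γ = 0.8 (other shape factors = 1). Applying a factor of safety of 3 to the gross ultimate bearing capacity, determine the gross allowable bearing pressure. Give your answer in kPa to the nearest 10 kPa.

With the water table at the surface the whole profile is submerged: γ' = 20.9 − 9.81 = 11.09 kN/m³, so q = γ'·D_f = 9.981 kPa; the same γ' applies in the ½γBN_γ term.
q_ult = q·N_q + 0.5·γ·B·N_γ·s_γ
     = 9.981 × 20.6 + 0.5 × 11.09 × 1.9 × 18.6 × 0.8
     = 205.61 + 156.77 = 362.38 kPa.
q_all = q_ult / FS = 362.38 / 3 = 120.79 kPa.

q_all ≈ 120 kPa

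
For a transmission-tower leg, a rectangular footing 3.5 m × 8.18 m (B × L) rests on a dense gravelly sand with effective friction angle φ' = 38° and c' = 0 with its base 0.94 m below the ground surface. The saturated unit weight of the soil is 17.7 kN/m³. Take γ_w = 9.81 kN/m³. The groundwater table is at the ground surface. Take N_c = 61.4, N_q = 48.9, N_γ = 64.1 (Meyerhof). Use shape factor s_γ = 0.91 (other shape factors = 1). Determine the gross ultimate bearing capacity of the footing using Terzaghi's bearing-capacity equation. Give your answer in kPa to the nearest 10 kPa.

γ' = 17.7 − 9.81 = 7.89 kN/m³ (submerged throughout). q = 7.89 × 0.94 = 7.4166 kPa; the same γ' applies in the ½γBN_γ term.
q·N_q = 7.4166 × 48.9 = 362.67 kPa
0.5·γ·B·N_γ·s_γ = 0.5 × 7.89 × 3.5 × 64.1 × 0.91 = 805.41 kPa
q_ult = 362.67 + 805.41 = 1168.1 kPa.

q_ult ≈ 1170 kPa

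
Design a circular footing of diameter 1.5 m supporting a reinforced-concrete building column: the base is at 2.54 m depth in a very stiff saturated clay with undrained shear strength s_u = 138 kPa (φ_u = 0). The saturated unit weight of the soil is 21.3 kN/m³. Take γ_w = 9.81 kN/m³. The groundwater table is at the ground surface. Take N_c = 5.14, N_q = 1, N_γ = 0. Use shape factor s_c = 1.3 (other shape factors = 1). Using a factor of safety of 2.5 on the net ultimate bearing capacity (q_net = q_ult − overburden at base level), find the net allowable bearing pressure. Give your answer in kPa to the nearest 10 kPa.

With the water table at the surface the whole profile is submerged: γ' = 21.3 − 9.81 = 11.49 kN/m³, so q = γ'·D_f = 29.185 kPa.
q_ult = c·N_c·s_c + q·N_q
     = 138 × 5.14 × 1.3 + 29.185 × 1
     = 922.12 + 29.185 = 951.3 kPa.
q_net = 951.3 − 29.185 = 922.12 kPa.
q_all(net) = 922.12 / 2.5 = 368.85 kPa.

q_all(net) ≈ 370 kPa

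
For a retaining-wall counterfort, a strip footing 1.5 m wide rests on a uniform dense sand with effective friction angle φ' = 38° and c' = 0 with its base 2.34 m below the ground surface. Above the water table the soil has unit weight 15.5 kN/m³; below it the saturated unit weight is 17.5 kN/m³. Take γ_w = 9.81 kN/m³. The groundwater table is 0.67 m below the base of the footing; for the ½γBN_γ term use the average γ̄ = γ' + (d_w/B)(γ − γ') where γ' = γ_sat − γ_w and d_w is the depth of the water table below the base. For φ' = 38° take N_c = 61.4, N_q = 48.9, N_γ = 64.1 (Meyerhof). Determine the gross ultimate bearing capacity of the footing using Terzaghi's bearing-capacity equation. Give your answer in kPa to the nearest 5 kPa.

Effective surcharge at the founding depth q = γ·D_f = 15.5 × 2.34 = 36.27 kPa.
With d_w = 0.67 m < B, γ̄ = 7.69 + (0.67/1.5) × (15.5 − 7.69) = 11.178 kN/m³.
q_ult = q·N_q + 0.5·γ·B·N_γ
     = 36.27 × 48.9 + 0.5 × 11.178 × 1.5 × 64.1
     = 1773.6 + 537.4 = 2311 kPa.

q_ult ≈ 2310 kPa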